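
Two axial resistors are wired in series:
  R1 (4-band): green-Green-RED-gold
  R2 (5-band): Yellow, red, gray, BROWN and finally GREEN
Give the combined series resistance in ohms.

R1: green, green → 55; red ×10^2 → 5500 Ω.
R2: yellow, red, grey → 428; brown ×10 → 4280 Ω.
Series: 5500 + 4280 = 9780 Ω.

9780 Ω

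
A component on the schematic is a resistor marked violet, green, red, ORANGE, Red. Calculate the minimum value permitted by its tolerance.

736960 Ω

Violet → 7 (first significant figure)
Green → 5 (second significant figure)
Red → 2 (third significant figure)
Orange → ×10^3 multiplier
Red → ±2% tolerance
752 × 1000 = 752000 Ω
Minimum = 752000 × (1 − 2/100) = 736960 Ω.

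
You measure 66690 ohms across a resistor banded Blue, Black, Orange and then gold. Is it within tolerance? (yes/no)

no

Blue → 6 (first significant figure)
Black → 0 (second significant figure)
Orange → ×10^3 multiplier
Gold → ±5% tolerance
60 × 1000 = 60000 Ω
Allowed range: 57000 Ω to 63000 Ω.
66690 ohms lies outside that range.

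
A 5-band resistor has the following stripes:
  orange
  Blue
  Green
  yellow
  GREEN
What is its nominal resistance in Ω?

3650000 Ω

Orange → 3 (first significant figure)
Blue → 6 (second significant figure)
Green → 5 (third significant figure)
Yellow → ×10^4 multiplier
365 × 10000 = 3650000 Ω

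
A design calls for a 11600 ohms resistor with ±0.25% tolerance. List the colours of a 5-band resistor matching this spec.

brown, brown, blue, red, blue

11600 Ω = 116 × 10^2.
1 → brown
1 → brown
6 → blue
Multiplier 10^2 → red.
±0.25% tolerance → blue.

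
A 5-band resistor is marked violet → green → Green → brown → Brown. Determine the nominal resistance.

Violet → 7 (first significant figure)
Green → 5 (second significant figure)
Green → 5 (third significant figure)
Brown → ×10 multiplier
755 × 10 = 7550 Ω

7550 Ω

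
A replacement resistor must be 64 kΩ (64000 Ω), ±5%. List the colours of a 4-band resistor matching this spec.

64000 Ω = 64 × 10^3.
6 → blue
4 → yellow
Multiplier 10^3 → orange.
±5% tolerance → gold.

blue, yellow, orange, gold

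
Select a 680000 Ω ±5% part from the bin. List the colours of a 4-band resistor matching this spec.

blue, grey, yellow, gold

680000 Ω = 68 × 10^4.
6 → blue
8 → grey
Multiplier 10^4 → yellow.
±5% tolerance → gold.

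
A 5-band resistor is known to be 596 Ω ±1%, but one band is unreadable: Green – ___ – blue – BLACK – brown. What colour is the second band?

596 Ω = 596 × 10^0.
The second band gives digit 9 of the significand, and 9 is white.

white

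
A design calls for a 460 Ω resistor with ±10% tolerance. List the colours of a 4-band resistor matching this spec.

460 Ω = 46 × 10^1.
4 → yellow
6 → blue
Multiplier 10^1 → brown.
±10% tolerance → silver.

yellow, blue, brown, silver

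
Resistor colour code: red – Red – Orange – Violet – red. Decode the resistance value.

Red → 2 (first significant figure)
Red → 2 (second significant figure)
Orange → 3 (third significant figure)
Violet → ×10^7 multiplier
223 × 10000000 = 2230000000 Ω

2230000000 Ω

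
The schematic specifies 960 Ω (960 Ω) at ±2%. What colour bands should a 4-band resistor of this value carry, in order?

960 Ω = 96 × 10^1.
9 → white
6 → blue
Multiplier 10^1 → brown.
±2% tolerance → red.

white, blue, brown, red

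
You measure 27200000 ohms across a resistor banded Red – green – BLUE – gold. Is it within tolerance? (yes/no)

Red → 2 (first significant figure)
Green → 5 (second significant figure)
Blue → ×10^6 multiplier
Gold → ±5% tolerance
25 × 1000000 = 25000000 Ω
Allowed range: 23750000 Ω to 26250000 Ω.
27200000 ohms lies outside that range.

no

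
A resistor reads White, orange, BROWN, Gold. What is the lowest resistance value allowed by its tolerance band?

White → 9 (first significant figure)
Orange → 3 (second significant figure)
Brown → ×10 multiplier
Gold → ±5% tolerance
93 × 10 = 930 Ω
Lowest = 930 × (1 − 5/100) = 883.5 Ω.

883.5 Ω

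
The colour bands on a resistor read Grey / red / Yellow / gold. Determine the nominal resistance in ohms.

Grey → 8 (first significant figure)
Red → 2 (second significant figure)
Yellow → ×10^4 multiplier
82 × 10000 = 820000 Ω

820000 Ω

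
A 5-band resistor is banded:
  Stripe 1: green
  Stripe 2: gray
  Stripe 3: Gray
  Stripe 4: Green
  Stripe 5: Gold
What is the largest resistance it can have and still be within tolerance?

Green → 5 (first significant figure)
Grey → 8 (second significant figure)
Grey → 8 (third significant figure)
Green → ×10^5 multiplier
Gold → ±5% tolerance
588 × 100000 = 58800000 Ω
Largest = 58800000 × (1 + 5/100) = 61740000 Ω.

61740000 Ω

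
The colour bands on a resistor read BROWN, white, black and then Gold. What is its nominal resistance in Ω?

19 Ω

Brown → 1 (first significant figure)
White → 9 (second significant figure)
Black → ×1 multiplier
19 × 1 = 19 Ω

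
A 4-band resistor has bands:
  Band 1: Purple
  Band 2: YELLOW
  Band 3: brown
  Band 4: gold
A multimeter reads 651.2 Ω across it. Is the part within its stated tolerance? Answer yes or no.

no

Violet → 7 (first significant figure)
Yellow → 4 (second significant figure)
Brown → ×10 multiplier
Gold → ±5% tolerance
74 × 10 = 740 Ω
Allowed range: 703 Ω to 777 Ω.
651.2 Ω lies outside that range.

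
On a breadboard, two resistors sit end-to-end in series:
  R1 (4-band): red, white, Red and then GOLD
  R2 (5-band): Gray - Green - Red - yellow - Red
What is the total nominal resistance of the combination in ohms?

R1: red, white → 29; red ×10^2 → 2900 Ω.
R2: grey, green, red → 852; yellow ×10^4 → 8520000 Ω.
Series: 2900 + 8520000 = 8522900 Ω.

8522900 Ω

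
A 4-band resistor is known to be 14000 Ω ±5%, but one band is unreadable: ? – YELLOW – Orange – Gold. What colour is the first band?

brown

14000 Ω = 14 × 10^3.
The first band gives digit 1 of the significand, and 1 is brown.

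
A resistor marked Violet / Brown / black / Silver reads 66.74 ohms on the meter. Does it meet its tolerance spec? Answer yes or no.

yes

Violet → 7 (first significant figure)
Brown → 1 (second significant figure)
Black → ×1 multiplier
Silver → ±10% tolerance
71 × 1 = 71 Ω
Allowed range: 63.9 Ω to 78.1 Ω.
66.74 ohms lies inside that range.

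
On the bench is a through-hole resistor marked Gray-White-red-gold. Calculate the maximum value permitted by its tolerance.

9345 Ω

Grey → 8 (first significant figure)
White → 9 (second significant figure)
Red → ×10^2 multiplier
Gold → ±5% tolerance
89 × 100 = 8900 Ω
Maximum = 8900 × (1 + 5/100) = 9345 Ω.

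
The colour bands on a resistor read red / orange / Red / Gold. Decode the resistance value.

2300 Ω

Red → 2 (first significant figure)
Orange → 3 (second significant figure)
Red → ×10^2 multiplier
23 × 100 = 2300 Ω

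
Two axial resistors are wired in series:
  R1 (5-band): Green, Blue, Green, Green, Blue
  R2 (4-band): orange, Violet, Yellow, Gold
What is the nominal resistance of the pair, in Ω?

R1: green, blue, green → 565; green ×10^5 → 56500000 Ω.
R2: orange, violet → 37; yellow ×10^4 → 370000 Ω.
Series: 56500000 + 370000 = 56870000 Ω.

56870000 Ω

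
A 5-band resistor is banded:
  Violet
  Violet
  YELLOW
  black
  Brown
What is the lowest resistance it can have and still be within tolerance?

766.26 Ω

Violet → 7 (first significant figure)
Violet → 7 (second significant figure)
Yellow → 4 (third significant figure)
Black → ×1 multiplier
Brown → ±1% tolerance
774 × 1 = 774 Ω
Lowest = 774 × (1 − 1/100) = 766.26 Ω.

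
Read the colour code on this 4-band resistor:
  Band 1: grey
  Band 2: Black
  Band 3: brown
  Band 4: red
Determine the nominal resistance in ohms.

800 Ω

Grey → 8 (first significant figure)
Black → 0 (second significant figure)
Brown → ×10 multiplier
80 × 10 = 800 Ω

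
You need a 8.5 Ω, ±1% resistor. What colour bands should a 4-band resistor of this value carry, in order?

grey, green, gold, brown

8.5 Ω = 85 × 10^-1.
8 → grey
5 → green
Multiplier 10^-1 → gold.
±1% tolerance → brown.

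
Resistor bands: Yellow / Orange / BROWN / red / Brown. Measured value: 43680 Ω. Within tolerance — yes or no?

Yellow → 4 (first significant figure)
Orange → 3 (second significant figure)
Brown → 1 (third significant figure)
Red → ×10^2 multiplier
Brown → ±1% tolerance
431 × 100 = 43100 Ω
Allowed range: 42669 Ω to 43531 Ω.
43680 Ω lies outside that range.

no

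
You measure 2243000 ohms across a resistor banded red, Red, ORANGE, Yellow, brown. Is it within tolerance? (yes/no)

yes

Red → 2 (first significant figure)
Red → 2 (second significant figure)
Orange → 3 (third significant figure)
Yellow → ×10^4 multiplier
Brown → ±1% tolerance
223 × 10000 = 2230000 Ω
Allowed range: 2207700 Ω to 2252300 Ω.
2243000 ohms lies inside that range.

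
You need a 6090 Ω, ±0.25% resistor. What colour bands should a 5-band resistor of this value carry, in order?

blue, black, white, brown, blue

6090 Ω = 609 × 10^1.
6 → blue
0 → black
9 → white
Multiplier 10^1 → brown.
±0.25% tolerance → blue.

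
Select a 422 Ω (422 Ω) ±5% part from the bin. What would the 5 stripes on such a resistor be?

422 Ω = 422 × 10^0.
4 → yellow
2 → red
2 → red
Multiplier 10^0 → black.
±5% tolerance → gold.

yellow, red, red, black, gold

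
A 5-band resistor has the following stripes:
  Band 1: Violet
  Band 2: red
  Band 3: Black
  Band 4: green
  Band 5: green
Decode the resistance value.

72000000 Ω

Violet → 7 (first significant figure)
Red → 2 (second significant figure)
Black → 0 (third significant figure)
Green → ×10^5 multiplier
720 × 100000 = 72000000 Ω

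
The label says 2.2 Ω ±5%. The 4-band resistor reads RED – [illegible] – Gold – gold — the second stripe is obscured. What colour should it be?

red

2.2 Ω = 22 × 10^-1.
The second band gives digit 2 of the significand, and 2 is red.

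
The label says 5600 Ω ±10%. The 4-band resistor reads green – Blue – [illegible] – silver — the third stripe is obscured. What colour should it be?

red

5600 Ω = 56 × 10^2.
The third band is the multiplier, 10^2, which is red.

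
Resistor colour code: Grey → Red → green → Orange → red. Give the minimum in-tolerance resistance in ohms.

Grey → 8 (first significant figure)
Red → 2 (second significant figure)
Green → 5 (third significant figure)
Orange → ×10^3 multiplier
Red → ±2% tolerance
825 × 1000 = 825000 Ω
Minimum = 825000 × (1 − 2/100) = 808500 Ω.

808500 Ω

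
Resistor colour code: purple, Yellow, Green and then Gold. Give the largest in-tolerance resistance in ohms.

7770000 Ω

Violet → 7 (first significant figure)
Yellow → 4 (second significant figure)
Green → ×10^5 multiplier
Gold → ±5% tolerance
74 × 100000 = 7400000 Ω
Largest = 7400000 × (1 + 5/100) = 7770000 Ω.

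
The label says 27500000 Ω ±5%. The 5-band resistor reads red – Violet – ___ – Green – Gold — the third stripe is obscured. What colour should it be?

green

27500000 Ω = 275 × 10^5.
The third band gives digit 5 of the significand, and 5 is green.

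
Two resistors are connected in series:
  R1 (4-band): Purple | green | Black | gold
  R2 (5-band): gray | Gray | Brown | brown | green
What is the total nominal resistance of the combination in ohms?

R1: violet, green → 75; black ×1 → 75 Ω.
R2: grey, grey, brown → 881; brown ×10 → 8810 Ω.
Series: 75 + 8810 = 8885 Ω.

8885 Ω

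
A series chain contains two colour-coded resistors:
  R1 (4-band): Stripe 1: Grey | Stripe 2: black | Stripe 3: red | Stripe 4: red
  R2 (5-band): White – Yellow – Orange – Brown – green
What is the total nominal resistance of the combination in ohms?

R1: grey, black → 80; red ×10^2 → 8000 Ω.
R2: white, yellow, orange → 943; brown ×10 → 9430 Ω.
Series: 8000 + 9430 = 17430 Ω.

17430 Ω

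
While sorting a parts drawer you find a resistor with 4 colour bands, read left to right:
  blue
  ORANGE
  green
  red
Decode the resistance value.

Blue → 6 (first significant figure)
Orange → 3 (second significant figure)
Green → ×10^5 multiplier
63 × 100000 = 6300000 Ω

6300000 Ω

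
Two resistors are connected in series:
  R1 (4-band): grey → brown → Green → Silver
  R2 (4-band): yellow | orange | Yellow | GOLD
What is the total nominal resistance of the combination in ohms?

8530000 Ω

R1: grey, brown → 81; green ×10^5 → 8100000 Ω.
R2: yellow, orange → 43; yellow ×10^4 → 430000 Ω.
Series: 8100000 + 430000 = 8530000 Ω.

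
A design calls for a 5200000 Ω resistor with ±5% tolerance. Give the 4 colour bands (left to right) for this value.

green, red, green, gold

5200000 Ω = 52 × 10^5.
5 → green
2 → red
Multiplier 10^5 → green.
±5% tolerance → gold.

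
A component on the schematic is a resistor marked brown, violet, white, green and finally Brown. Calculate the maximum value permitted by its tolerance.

18079000 Ω

Brown → 1 (first significant figure)
Violet → 7 (second significant figure)
White → 9 (third significant figure)
Green → ×10^5 multiplier
Brown → ±1% tolerance
179 × 100000 = 17900000 Ω
Maximum = 17900000 × (1 + 1/100) = 18079000 Ω.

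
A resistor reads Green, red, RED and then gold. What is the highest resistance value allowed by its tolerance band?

5460 Ω

Green → 5 (first significant figure)
Red → 2 (second significant figure)
Red → ×10^2 multiplier
Gold → ±5% tolerance
52 × 100 = 5200 Ω
Highest = 5200 × (1 + 5/100) = 5460 Ω.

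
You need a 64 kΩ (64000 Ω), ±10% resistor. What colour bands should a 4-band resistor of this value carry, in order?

64000 Ω = 64 × 10^3.
6 → blue
4 → yellow
Multiplier 10^3 → orange.
±10% tolerance → silver.

blue, yellow, orange, silver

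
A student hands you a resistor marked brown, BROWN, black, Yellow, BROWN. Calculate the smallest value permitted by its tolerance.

Brown → 1 (first significant figure)
Brown → 1 (second significant figure)
Black → 0 (third significant figure)
Yellow → ×10^4 multiplier
Brown → ±1% tolerance
110 × 10000 = 1100000 Ω
Smallest = 1100000 × (1 − 1/100) = 1089000 Ω.

1089000 Ω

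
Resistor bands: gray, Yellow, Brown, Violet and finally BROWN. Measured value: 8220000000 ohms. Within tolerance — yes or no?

no

Grey → 8 (first significant figure)
Yellow → 4 (second significant figure)
Brown → 1 (third significant figure)
Violet → ×10^7 multiplier
Brown → ±1% tolerance
841 × 10000000 = 8410000000 Ω
Allowed range: 8325900000 Ω to 8494100000 Ω.
8220000000 ohms lies outside that range.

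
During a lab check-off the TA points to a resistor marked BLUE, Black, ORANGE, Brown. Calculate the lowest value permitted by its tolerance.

59400 Ω

Blue → 6 (first significant figure)
Black → 0 (second significant figure)
Orange → ×10^3 multiplier
Brown → ±1% tolerance
60 × 1000 = 60000 Ω
Lowest = 60000 × (1 − 1/100) = 59400 Ω.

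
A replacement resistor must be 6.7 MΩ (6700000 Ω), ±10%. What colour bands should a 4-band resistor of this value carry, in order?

blue, violet, green, silver

6700000 Ω = 67 × 10^5.
6 → blue
7 → violet
Multiplier 10^5 → green.
±10% tolerance → silver.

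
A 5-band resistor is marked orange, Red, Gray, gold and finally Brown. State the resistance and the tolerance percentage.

32.8 Ω ±1%

Orange → 3 (first significant figure)
Red → 2 (second significant figure)
Grey → 8 (third significant figure)
Gold → ×0.1 multiplier
Brown → ±1% tolerance
328 × 0.1 = 32.8 Ω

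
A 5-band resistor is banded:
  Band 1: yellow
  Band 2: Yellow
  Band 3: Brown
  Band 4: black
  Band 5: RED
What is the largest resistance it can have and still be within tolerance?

Yellow → 4 (first significant figure)
Yellow → 4 (second significant figure)
Brown → 1 (third significant figure)
Black → ×1 multiplier
Red → ±2% tolerance
441 × 1 = 441 Ω
Largest = 441 × (1 + 2/100) = 449.82 Ω.

449.82 Ω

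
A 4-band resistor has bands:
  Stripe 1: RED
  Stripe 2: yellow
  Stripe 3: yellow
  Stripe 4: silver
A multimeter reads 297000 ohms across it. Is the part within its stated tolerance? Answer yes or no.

Red → 2 (first significant figure)
Yellow → 4 (second significant figure)
Yellow → ×10^4 multiplier
Silver → ±10% tolerance
24 × 10000 = 240000 Ω
Allowed range: 216000 Ω to 264000 Ω.
297000 ohms lies outside that range.

no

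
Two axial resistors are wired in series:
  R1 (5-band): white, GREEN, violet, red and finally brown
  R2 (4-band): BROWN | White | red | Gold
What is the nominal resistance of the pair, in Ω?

R1: white, green, violet → 957; red ×10^2 → 95700 Ω.
R2: brown, white → 19; red ×10^2 → 1900 Ω.
Series: 95700 + 1900 = 97600 Ω.

97600 Ω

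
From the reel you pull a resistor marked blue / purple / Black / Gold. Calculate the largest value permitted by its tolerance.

Blue → 6 (first significant figure)
Violet → 7 (second significant figure)
Black → ×1 multiplier
Gold → ±5% tolerance
67 × 1 = 67 Ω
Largest = 67 × (1 + 5/100) = 70.35 Ω.

70.35 Ω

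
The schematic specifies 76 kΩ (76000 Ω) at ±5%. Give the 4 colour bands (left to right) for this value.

76000 Ω = 76 × 10^3.
7 → violet
6 → blue
Multiplier 10^3 → orange.
±5% tolerance → gold.

violet, blue, orange, gold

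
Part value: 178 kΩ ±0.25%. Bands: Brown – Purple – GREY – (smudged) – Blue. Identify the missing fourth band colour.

orange

178000 Ω = 178 × 10^3.
The fourth band is the multiplier, 10^3, which is orange.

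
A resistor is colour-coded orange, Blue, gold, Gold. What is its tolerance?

The last band, gold, is the tolerance band.
Gold corresponds to ±5%.

±5%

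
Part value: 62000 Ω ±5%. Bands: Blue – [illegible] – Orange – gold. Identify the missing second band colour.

62000 Ω = 62 × 10^3.
The second band gives digit 2 of the significand, and 2 is red.

red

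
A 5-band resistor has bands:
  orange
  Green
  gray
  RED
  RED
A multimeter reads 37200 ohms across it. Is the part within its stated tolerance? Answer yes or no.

Orange → 3 (first significant figure)
Green → 5 (second significant figure)
Grey → 8 (third significant figure)
Red → ×10^2 multiplier
Red → ±2% tolerance
358 × 100 = 35800 Ω
Allowed range: 35084 Ω to 36516 Ω.
37200 ohms lies outside that range.

no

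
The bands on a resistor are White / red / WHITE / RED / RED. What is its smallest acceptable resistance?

White → 9 (first significant figure)
Red → 2 (second significant figure)
White → 9 (third significant figure)
Red → ×10^2 multiplier
Red → ±2% tolerance
929 × 100 = 92900 Ω
Smallest = 92900 × (1 − 2/100) = 91042 Ω.

91042 Ω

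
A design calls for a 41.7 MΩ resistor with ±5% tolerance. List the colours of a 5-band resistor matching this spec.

yellow, brown, violet, green, gold

41700000 Ω = 417 × 10^5.
4 → yellow
1 → brown
7 → violet
Multiplier 10^5 → green.
±5% tolerance → gold.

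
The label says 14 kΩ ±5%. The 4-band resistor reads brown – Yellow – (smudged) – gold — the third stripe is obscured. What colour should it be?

14000 Ω = 14 × 10^3.
The third band is the multiplier, 10^3, which is orange.

orange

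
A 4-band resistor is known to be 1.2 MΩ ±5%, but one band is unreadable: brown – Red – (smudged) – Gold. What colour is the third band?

1200000 Ω = 12 × 10^5.
The third band is the multiplier, 10^5, which is green.

green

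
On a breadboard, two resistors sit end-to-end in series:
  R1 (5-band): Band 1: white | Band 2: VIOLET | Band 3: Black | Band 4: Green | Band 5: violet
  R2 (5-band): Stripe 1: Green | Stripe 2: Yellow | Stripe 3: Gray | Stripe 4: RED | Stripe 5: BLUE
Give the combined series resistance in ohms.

97054800 Ω

R1: white, violet, black → 970; green ×10^5 → 97000000 Ω.
R2: green, yellow, grey → 548; red ×10^2 → 54800 Ω.
Series: 97000000 + 54800 = 97054800 Ω.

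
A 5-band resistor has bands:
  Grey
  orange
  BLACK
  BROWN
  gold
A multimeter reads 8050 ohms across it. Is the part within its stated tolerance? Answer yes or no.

yes

Grey → 8 (first significant figure)
Orange → 3 (second significant figure)
Black → 0 (third significant figure)
Brown → ×10 multiplier
Gold → ±5% tolerance
830 × 10 = 8300 Ω
Allowed range: 7885 Ω to 8715 Ω.
8050 ohms lies inside that range.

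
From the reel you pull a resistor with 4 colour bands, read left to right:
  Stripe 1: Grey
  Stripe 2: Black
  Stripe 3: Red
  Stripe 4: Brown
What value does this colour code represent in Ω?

Grey → 8 (first significant figure)
Black → 0 (second significant figure)
Red → ×10^2 multiplier
80 × 100 = 8000 Ω

8000 Ω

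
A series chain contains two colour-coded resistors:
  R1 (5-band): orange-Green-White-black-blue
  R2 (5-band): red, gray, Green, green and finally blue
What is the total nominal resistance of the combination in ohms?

R1: orange, green, white → 359; black ×1 → 359 Ω.
R2: red, grey, green → 285; green ×10^5 → 28500000 Ω.
Series: 359 + 28500000 = 28500359 Ω.

28500359 Ω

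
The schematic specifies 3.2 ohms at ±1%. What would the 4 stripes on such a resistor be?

orange, red, gold, brown

3.2 Ω = 32 × 10^-1.
3 → orange
2 → red
Multiplier 10^-1 → gold.
±1% tolerance → brown.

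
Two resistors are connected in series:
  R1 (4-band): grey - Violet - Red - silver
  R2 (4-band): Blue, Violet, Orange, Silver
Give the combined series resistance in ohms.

R1: grey, violet → 87; red ×10^2 → 8700 Ω.
R2: blue, violet → 67; orange ×10^3 → 67000 Ω.
Series: 8700 + 67000 = 75700 Ω.

75700 Ω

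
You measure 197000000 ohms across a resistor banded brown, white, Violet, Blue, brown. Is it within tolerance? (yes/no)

yes

Brown → 1 (first significant figure)
White → 9 (second significant figure)
Violet → 7 (third significant figure)
Blue → ×10^6 multiplier
Brown → ±1% tolerance
197 × 1000000 = 197000000 Ω
Allowed range: 195030000 Ω to 198970000 Ω.
197000000 ohms lies inside that range.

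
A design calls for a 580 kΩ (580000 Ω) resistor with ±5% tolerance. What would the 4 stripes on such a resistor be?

green, grey, yellow, gold

580000 Ω = 58 × 10^4.
5 → green
8 → grey
Multiplier 10^4 → yellow.
±5% tolerance → gold.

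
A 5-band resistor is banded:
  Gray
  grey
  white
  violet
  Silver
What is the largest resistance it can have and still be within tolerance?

9779000000 Ω

Grey → 8 (first significant figure)
Grey → 8 (second significant figure)
White → 9 (third significant figure)
Violet → ×10^7 multiplier
Silver → ±10% tolerance
889 × 10000000 = 8890000000 Ω
Largest = 8890000000 × (1 + 10/100) = 9779000000 Ω.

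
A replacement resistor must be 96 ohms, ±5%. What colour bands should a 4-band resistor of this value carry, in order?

96 Ω = 96 × 10^0.
9 → white
6 → blue
Multiplier 10^0 → black.
±5% tolerance → gold.

white, blue, black, gold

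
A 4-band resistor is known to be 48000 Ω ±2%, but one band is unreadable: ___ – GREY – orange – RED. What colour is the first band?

yellow

48000 Ω = 48 × 10^3.
The first band gives digit 4 of the significand, and 4 is yellow.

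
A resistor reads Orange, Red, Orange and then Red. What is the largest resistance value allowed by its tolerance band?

32640 Ω

Orange → 3 (first significant figure)
Red → 2 (second significant figure)
Orange → ×10^3 multiplier
Red → ±2% tolerance
32 × 1000 = 32000 Ω
Largest = 32000 × (1 + 2/100) = 32640 Ω.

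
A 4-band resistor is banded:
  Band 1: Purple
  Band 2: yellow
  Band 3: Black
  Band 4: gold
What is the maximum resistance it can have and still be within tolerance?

77.7 Ω

Violet → 7 (first significant figure)
Yellow → 4 (second significant figure)
Black → ×1 multiplier
Gold → ±5% tolerance
74 × 1 = 74 Ω
Maximum = 74 × (1 + 5/100) = 77.7 Ω.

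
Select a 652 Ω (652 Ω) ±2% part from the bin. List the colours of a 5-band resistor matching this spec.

652 Ω = 652 × 10^0.
6 → blue
5 → green
2 → red
Multiplier 10^0 → black.
±2% tolerance → red.

blue, green, red, black, red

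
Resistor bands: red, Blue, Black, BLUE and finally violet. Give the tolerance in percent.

±0.1%

The last band, violet, is the tolerance band.
Violet corresponds to ±0.1%.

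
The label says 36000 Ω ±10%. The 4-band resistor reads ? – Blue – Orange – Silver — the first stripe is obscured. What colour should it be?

orange

36000 Ω = 36 × 10^3.
The first band gives digit 3 of the significand, and 3 is orange.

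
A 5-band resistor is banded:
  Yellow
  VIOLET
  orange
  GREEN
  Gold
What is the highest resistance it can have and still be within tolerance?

Yellow → 4 (first significant figure)
Violet → 7 (second significant figure)
Orange → 3 (third significant figure)
Green → ×10^5 multiplier
Gold → ±5% tolerance
473 × 100000 = 47300000 Ω
Highest = 47300000 × (1 + 5/100) = 49665000 Ω.

49665000 Ω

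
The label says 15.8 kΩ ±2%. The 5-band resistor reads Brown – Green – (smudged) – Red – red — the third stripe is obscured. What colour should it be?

15800 Ω = 158 × 10^2.
The third band gives digit 8 of the significand, and 8 is grey.

grey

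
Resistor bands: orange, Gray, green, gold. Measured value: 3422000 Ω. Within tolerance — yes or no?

no

Orange → 3 (first significant figure)
Grey → 8 (second significant figure)
Green → ×10^5 multiplier
Gold → ±5% tolerance
38 × 100000 = 3800000 Ω
Allowed range: 3610000 Ω to 3990000 Ω.
3422000 Ω lies outside that range.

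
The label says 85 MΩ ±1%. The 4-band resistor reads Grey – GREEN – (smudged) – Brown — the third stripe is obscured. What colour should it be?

blue

85000000 Ω = 85 × 10^6.
The third band is the multiplier, 10^6, which is blue.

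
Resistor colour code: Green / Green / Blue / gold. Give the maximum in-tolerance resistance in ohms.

Green → 5 (first significant figure)
Green → 5 (second significant figure)
Blue → ×10^6 multiplier
Gold → ±5% tolerance
55 × 1000000 = 55000000 Ω
Maximum = 55000000 × (1 + 5/100) = 57750000 Ω.

57750000 Ω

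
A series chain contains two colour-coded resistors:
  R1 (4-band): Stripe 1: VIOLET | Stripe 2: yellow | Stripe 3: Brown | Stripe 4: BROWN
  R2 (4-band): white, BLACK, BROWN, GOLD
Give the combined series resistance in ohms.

R1: violet, yellow → 74; brown ×10 → 740 Ω.
R2: white, black → 90; brown ×10 → 900 Ω.
Series: 740 + 900 = 1640 Ω.

1640 Ω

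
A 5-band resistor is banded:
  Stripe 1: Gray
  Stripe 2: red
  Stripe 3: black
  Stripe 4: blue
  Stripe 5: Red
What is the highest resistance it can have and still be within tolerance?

Grey → 8 (first significant figure)
Red → 2 (second significant figure)
Black → 0 (third significant figure)
Blue → ×10^6 multiplier
Red → ±2% tolerance
820 × 1000000 = 820000000 Ω
Highest = 820000000 × (1 + 2/100) = 836400000 Ω.

836400000 Ω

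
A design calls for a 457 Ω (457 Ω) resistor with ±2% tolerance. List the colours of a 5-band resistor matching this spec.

457 Ω = 457 × 10^0.
4 → yellow
5 → green
7 → violet
Multiplier 10^0 → black.
±2% tolerance → red.

yellow, green, violet, black, red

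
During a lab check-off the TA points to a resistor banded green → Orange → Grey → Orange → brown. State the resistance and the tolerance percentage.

538000 Ω ±1%

Green → 5 (first significant figure)
Orange → 3 (second significant figure)
Grey → 8 (third significant figure)
Orange → ×10^3 multiplier
Brown → ±1% tolerance
538 × 1000 = 538000 Ω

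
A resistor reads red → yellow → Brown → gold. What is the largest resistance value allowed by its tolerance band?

Red → 2 (first significant figure)
Yellow → 4 (second significant figure)
Brown → ×10 multiplier
Gold → ±5% tolerance
24 × 10 = 240 Ω
Largest = 240 × (1 + 5/100) = 252 Ω.

252 Ω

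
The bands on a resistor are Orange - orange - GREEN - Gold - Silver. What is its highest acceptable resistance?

Orange → 3 (first significant figure)
Orange → 3 (second significant figure)
Green → 5 (third significant figure)
Gold → ×0.1 multiplier
Silver → ±10% tolerance
335 × 0.1 = 33.5 Ω
Highest = 33.5 × (1 + 10/100) = 36.85 Ω.

36.85 Ω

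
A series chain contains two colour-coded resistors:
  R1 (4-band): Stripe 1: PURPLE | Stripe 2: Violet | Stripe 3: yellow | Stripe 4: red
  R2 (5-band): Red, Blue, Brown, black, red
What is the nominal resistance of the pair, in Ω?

R1: violet, violet → 77; yellow ×10^4 → 770000 Ω.
R2: red, blue, brown → 261; black ×1 → 261 Ω.
Series: 770000 + 261 = 770261 Ω.

770261 Ω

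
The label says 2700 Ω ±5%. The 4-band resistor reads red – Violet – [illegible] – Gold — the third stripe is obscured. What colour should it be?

red

2700 Ω = 27 × 10^2.
The third band is the multiplier, 10^2, which is red.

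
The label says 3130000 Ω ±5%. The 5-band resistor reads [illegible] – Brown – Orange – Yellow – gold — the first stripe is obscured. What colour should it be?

3130000 Ω = 313 × 10^4.
The first band gives digit 3 of the significand, and 3 is orange.

orange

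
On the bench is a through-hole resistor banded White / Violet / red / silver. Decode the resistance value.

9700 Ω

White → 9 (first significant figure)
Violet → 7 (second significant figure)
Red → ×10^2 multiplier
97 × 100 = 9700 Ω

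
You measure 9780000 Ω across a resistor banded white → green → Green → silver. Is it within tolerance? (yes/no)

White → 9 (first significant figure)
Green → 5 (second significant figure)
Green → ×10^5 multiplier
Silver → ±10% tolerance
95 × 100000 = 9500000 Ω
Allowed range: 8550000 Ω to 10450000 Ω.
9780000 Ω lies inside that range.

yes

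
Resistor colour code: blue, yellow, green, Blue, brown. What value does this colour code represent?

645000000 Ω

Blue → 6 (first significant figure)
Yellow → 4 (second significant figure)
Green → 5 (third significant figure)
Blue → ×10^6 multiplier
645 × 1000000 = 645000000 Ω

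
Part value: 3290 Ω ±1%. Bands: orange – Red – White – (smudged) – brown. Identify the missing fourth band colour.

3290 Ω = 329 × 10^1.
The fourth band is the multiplier, 10^1, which is brown.

brown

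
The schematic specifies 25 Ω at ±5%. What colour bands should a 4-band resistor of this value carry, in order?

25 Ω = 25 × 10^0.
2 → red
5 → green
Multiplier 10^0 → black.
±5% tolerance → gold.

red, green, black, gold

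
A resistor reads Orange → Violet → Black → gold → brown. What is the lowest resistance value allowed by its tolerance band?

Orange → 3 (first significant figure)
Violet → 7 (second significant figure)
Black → 0 (third significant figure)
Gold → ×0.1 multiplier
Brown → ±1% tolerance
370 × 0.1 = 37 Ω
Lowest = 37 × (1 − 1/100) = 36.63 Ω.

36.63 Ω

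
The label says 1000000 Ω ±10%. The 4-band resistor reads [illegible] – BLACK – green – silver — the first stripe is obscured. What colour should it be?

brown

1000000 Ω = 10 × 10^5.
The first band gives digit 1 of the significand, and 1 is brown.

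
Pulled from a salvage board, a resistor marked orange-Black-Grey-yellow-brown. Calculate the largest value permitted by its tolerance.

Orange → 3 (first significant figure)
Black → 0 (second significant figure)
Grey → 8 (third significant figure)
Yellow → ×10^4 multiplier
Brown → ±1% tolerance
308 × 10000 = 3080000 Ω
Largest = 3080000 × (1 + 1/100) = 3110800 Ω.

3110800 Ω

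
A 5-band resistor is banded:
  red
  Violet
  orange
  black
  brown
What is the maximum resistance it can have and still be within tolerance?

Red → 2 (first significant figure)
Violet → 7 (second significant figure)
Orange → 3 (third significant figure)
Black → ×1 multiplier
Brown → ±1% tolerance
273 × 1 = 273 Ω
Maximum = 273 × (1 + 1/100) = 275.73 Ω.

275.73 Ω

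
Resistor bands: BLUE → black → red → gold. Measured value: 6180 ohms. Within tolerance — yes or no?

Blue → 6 (first significant figure)
Black → 0 (second significant figure)
Red → ×10^2 multiplier
Gold → ±5% tolerance
60 × 100 = 6000 Ω
Allowed range: 5700 Ω to 6300 Ω.
6180 ohms lies inside that range.

yes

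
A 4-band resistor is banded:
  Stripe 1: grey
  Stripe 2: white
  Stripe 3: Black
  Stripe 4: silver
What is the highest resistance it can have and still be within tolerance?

97.9 Ω

Grey → 8 (first significant figure)
White → 9 (second significant figure)
Black → ×1 multiplier
Silver → ±10% tolerance
89 × 1 = 89 Ω
Highest = 89 × (1 + 10/100) = 97.9 Ω.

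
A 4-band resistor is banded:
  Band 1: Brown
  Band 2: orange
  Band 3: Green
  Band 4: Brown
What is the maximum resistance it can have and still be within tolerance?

1313000 Ω

Brown → 1 (first significant figure)
Orange → 3 (second significant figure)
Green → ×10^5 multiplier
Brown → ±1% tolerance
13 × 100000 = 1300000 Ω
Maximum = 1300000 × (1 + 1/100) = 1313000 Ω.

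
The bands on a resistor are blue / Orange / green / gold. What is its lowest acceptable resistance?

5985000 Ω

Blue → 6 (first significant figure)
Orange → 3 (second significant figure)
Green → ×10^5 multiplier
Gold → ±5% tolerance
63 × 100000 = 6300000 Ω
Lowest = 6300000 × (1 − 5/100) = 5985000 Ω.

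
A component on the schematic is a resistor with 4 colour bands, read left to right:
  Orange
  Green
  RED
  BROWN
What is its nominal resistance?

Orange → 3 (first significant figure)
Green → 5 (second significant figure)
Red → ×10^2 multiplier
35 × 100 = 3500 Ω

3500 Ω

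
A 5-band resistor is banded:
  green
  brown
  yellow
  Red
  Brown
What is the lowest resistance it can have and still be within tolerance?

50886 Ω

Green → 5 (first significant figure)
Brown → 1 (second significant figure)
Yellow → 4 (third significant figure)
Red → ×10^2 multiplier
Brown → ±1% tolerance
514 × 100 = 51400 Ω
Lowest = 51400 × (1 − 1/100) = 50886 Ω.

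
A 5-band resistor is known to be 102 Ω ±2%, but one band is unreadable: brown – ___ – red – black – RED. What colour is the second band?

102 Ω = 102 × 10^0.
The second band gives digit 0 of the significand, and 0 is black.

black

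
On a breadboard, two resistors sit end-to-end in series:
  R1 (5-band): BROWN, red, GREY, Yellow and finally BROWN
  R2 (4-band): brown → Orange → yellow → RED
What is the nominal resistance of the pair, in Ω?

1410000 Ω

R1: brown, red, grey → 128; yellow ×10^4 → 1280000 Ω.
R2: brown, orange → 13; yellow ×10^4 → 130000 Ω.
Series: 1280000 + 130000 = 1410000 Ω.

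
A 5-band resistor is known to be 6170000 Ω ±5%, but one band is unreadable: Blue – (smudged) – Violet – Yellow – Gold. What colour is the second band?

6170000 Ω = 617 × 10^4.
The second band gives digit 1 of the significand, and 1 is brown.

brown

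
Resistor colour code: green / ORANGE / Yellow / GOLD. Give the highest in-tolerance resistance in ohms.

Green → 5 (first significant figure)
Orange → 3 (second significant figure)
Yellow → ×10^4 multiplier
Gold → ±5% tolerance
53 × 10000 = 530000 Ω
Highest = 530000 × (1 + 5/100) = 556500 Ω.

556500 Ω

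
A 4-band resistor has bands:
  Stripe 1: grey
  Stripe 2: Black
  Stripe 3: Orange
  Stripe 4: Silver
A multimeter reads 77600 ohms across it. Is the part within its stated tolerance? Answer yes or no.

yes

Grey → 8 (first significant figure)
Black → 0 (second significant figure)
Orange → ×10^3 multiplier
Silver → ±10% tolerance
80 × 1000 = 80000 Ω
Allowed range: 72000 Ω to 88000 Ω.
77600 ohms lies inside that range.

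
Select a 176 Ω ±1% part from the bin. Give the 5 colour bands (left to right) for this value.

brown, violet, blue, black, brown

176 Ω = 176 × 10^0.
1 → brown
7 → violet
6 → blue
Multiplier 10^0 → black.
±1% tolerance → brown.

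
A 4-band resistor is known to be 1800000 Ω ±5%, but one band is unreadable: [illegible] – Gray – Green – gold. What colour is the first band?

brown

1800000 Ω = 18 × 10^5.
The first band gives digit 1 of the significand, and 1 is brown.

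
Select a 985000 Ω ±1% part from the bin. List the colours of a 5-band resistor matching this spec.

985000 Ω = 985 × 10^3.
9 → white
8 → grey
5 → green
Multiplier 10^3 → orange.
±1% tolerance → brown.

white, grey, green, orange, brown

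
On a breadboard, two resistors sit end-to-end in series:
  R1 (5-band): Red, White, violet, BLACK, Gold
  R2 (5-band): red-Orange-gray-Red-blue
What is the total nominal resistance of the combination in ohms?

24097 Ω

R1: red, white, violet → 297; black ×1 → 297 Ω.
R2: red, orange, grey → 238; red ×10^2 → 23800 Ω.
Series: 297 + 23800 = 24097 Ω.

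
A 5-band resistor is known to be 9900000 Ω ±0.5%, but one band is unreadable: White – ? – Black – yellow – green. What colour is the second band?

white

9900000 Ω = 990 × 10^4.
The second band gives digit 9 of the significand, and 9 is white.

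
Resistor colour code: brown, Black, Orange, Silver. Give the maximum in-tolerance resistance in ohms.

Brown → 1 (first significant figure)
Black → 0 (second significant figure)
Orange → ×10^3 multiplier
Silver → ±10% tolerance
10 × 1000 = 10000 Ω
Maximum = 10000 × (1 + 10/100) = 11000 Ω.

11000 Ω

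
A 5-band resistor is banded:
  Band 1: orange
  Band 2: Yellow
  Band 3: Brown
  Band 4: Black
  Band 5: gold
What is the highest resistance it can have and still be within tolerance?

358.05 Ω

Orange → 3 (first significant figure)
Yellow → 4 (second significant figure)
Brown → 1 (third significant figure)
Black → ×1 multiplier
Gold → ±5% tolerance
341 × 1 = 341 Ω
Highest = 341 × (1 + 5/100) = 358.05 Ω.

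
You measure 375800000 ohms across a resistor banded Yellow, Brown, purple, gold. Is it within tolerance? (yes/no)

no

Yellow → 4 (first significant figure)
Brown → 1 (second significant figure)
Violet → ×10^7 multiplier
Gold → ±5% tolerance
41 × 10000000 = 410000000 Ω
Allowed range: 389500000 Ω to 430500000 Ω.
375800000 ohms lies outside that range.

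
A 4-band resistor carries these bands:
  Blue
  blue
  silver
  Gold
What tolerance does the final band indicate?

The last band, gold, is the tolerance band.
Gold corresponds to ±5%.

±5%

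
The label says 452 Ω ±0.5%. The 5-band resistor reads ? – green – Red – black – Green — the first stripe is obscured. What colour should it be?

452 Ω = 452 × 10^0.
The first band gives digit 4 of the significand, and 4 is yellow.

yellow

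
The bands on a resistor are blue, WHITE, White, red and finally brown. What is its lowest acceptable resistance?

69201 Ω

Blue → 6 (first significant figure)
White → 9 (second significant figure)
White → 9 (third significant figure)
Red → ×10^2 multiplier
Brown → ±1% tolerance
699 × 100 = 69900 Ω
Lowest = 69900 × (1 − 1/100) = 69201 Ω.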